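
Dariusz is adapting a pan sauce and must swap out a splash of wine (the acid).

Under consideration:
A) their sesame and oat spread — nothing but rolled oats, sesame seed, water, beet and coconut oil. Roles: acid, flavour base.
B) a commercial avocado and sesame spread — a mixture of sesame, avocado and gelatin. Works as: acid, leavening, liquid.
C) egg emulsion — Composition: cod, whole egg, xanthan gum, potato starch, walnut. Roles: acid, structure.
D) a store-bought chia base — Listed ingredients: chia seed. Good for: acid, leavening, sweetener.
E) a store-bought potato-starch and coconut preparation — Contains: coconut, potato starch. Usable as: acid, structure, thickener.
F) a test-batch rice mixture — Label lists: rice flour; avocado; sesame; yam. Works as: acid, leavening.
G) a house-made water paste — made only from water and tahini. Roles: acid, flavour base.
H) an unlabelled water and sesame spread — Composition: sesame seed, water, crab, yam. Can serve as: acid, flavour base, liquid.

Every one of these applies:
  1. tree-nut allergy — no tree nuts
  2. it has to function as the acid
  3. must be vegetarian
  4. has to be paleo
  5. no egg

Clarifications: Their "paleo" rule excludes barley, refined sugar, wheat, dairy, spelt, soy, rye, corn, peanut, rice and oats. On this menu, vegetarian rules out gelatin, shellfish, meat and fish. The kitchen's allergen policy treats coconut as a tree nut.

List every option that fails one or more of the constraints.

A, B, C, E, F, H

A: has rolled oats, so not paleo; has coconut oil, so not tree-nut-free — out
B: has gelatin, so not vegetarian — reject
C: has cod, so not vegetarian; has whole egg, so not egg-free (and 1 more) — reject
D: every rule checks out — keep
E: has coconut, so not tree-nut-free — no
F: has rice flour, so not paleo — no
G: only tahini and water; none excluded — keep
H: has crab, so not vegetarian — no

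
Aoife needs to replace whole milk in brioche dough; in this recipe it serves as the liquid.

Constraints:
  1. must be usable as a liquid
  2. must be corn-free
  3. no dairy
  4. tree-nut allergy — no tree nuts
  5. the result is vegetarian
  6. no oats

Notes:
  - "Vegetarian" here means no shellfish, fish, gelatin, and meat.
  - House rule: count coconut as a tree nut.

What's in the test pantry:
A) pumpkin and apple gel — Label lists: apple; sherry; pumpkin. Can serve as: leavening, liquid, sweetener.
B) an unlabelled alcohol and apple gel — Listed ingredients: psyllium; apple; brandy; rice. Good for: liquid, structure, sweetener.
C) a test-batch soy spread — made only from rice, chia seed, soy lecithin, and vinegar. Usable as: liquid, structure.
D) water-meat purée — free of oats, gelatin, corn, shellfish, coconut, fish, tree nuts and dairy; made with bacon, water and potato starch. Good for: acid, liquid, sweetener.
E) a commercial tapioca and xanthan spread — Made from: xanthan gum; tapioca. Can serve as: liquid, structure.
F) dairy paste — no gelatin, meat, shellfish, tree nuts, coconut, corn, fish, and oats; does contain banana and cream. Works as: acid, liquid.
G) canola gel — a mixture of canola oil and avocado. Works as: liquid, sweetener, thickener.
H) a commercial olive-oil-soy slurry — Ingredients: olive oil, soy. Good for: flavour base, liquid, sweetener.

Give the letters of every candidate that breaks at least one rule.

D, F

A: only sherry, apple and pumpkin; none excluded — OK
B: brandy and rice etc. — none of it excluded — keep
C: tree-nut-free, no dairy — keep
D: has bacon, so not vegetarian — out
E: only xanthan gum and tapioca; none excluded — valid
F: has cream, so not dairy-free — out
G: every rule checks out — OK
H: only soy and olive oil; none excluded — keep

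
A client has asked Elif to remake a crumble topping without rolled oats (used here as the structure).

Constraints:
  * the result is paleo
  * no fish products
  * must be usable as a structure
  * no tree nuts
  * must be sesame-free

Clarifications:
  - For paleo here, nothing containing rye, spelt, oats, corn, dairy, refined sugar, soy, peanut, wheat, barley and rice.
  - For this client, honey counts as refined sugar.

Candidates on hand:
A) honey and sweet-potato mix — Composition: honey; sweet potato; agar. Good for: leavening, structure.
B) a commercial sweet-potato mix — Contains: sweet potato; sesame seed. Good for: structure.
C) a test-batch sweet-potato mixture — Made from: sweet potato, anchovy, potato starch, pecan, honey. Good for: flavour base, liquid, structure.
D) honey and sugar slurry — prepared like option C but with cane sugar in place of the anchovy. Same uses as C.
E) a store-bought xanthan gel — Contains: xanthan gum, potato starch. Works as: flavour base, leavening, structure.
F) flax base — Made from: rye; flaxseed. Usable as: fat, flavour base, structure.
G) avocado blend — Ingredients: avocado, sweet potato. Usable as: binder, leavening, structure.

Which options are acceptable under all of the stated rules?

A: has honey, so not paleo — no
B: has sesame seed, so not sesame-free — reject
C: has honey, so not paleo; has anchovy, so not fish-free (and 1 more) — no
D: has honey, so not paleo; has pecan, so not tree-nut-free — reject
E: no sesame, no tree nuts — valid
F: has rye, so not paleo — out
G: only sweet potato and avocado; none excluded — valid

E, G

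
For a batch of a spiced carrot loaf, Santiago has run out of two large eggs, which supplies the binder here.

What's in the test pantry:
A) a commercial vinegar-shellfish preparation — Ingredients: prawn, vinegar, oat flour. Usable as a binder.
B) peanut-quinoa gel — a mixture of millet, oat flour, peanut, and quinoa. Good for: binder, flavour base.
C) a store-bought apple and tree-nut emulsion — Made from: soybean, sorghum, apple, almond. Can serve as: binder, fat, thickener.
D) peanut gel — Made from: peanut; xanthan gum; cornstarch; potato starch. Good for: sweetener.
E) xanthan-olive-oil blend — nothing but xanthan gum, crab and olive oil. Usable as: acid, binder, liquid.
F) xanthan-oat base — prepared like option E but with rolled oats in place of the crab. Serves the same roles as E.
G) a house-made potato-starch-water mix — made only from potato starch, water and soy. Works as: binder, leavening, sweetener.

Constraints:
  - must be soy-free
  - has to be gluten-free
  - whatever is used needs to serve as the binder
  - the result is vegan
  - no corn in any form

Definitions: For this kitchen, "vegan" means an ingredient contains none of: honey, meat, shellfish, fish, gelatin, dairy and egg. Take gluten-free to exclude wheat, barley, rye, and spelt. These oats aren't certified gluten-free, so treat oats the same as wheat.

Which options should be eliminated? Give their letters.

A: has prawn, so not vegan; has oat flour, so not gluten-free — no
B: has oat flour, so not gluten-free — out
C: has soybean, so not soy-free — no
D: not usable as a binder; has cornstarch, so not corn-free — no
E: has crab, so not vegan — no
F: has rolled oats, so not gluten-free — out
G: has soy, so not soy-free — out

A, B, C, D, E, F, G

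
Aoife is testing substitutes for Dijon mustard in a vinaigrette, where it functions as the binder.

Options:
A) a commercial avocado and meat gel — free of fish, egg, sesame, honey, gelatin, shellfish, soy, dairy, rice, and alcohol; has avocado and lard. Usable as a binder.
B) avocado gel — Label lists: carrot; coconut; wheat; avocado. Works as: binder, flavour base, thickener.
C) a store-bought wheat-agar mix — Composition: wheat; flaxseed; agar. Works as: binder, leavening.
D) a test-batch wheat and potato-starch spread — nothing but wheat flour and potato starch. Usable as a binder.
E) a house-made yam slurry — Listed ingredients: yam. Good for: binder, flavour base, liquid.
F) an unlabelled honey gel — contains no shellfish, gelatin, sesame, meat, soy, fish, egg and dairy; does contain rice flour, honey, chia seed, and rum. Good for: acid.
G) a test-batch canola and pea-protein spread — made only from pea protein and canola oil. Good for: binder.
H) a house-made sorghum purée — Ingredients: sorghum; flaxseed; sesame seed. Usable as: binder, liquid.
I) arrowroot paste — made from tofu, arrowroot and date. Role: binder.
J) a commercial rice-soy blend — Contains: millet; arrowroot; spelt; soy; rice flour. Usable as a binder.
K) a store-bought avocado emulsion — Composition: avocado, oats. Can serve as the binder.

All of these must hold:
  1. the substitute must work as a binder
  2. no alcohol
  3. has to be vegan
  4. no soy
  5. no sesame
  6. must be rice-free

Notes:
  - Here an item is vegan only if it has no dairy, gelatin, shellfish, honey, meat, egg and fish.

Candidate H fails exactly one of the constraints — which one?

sesame-free

usable as a binder: satisfied
vegan: satisfied
alcohol-free: satisfied
sesame-free: has sesame seed — fails
soy-free: satisfied
rice-free: satisfied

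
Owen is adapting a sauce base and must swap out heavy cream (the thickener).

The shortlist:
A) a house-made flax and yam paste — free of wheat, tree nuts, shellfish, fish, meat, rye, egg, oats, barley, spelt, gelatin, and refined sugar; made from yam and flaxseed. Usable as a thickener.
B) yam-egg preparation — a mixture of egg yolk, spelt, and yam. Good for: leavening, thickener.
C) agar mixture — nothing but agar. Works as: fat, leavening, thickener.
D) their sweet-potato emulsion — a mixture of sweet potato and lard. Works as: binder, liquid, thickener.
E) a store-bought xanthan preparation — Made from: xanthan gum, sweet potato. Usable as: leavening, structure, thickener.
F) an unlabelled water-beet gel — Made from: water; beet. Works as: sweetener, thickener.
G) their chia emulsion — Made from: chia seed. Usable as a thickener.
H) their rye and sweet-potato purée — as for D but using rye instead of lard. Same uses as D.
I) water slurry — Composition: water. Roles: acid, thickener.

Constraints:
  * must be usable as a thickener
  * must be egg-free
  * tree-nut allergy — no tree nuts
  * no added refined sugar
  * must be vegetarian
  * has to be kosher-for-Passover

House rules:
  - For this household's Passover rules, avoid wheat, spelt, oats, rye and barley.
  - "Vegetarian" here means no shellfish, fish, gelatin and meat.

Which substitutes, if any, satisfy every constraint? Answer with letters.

A: works as a thickener, no egg, no tree nuts — keep
B: has spelt, so not kosher-for-Passover; has egg yolk, so not egg-free — out
C: every rule checks out — OK
D: has lard, so not vegetarian — out
E: all constraints satisfied — keep
F: nothing on the exclusion list — OK
G: only chia seed; none excluded — OK
H: has rye, so not kosher-for-Passover — out
I: works as a thickener, kosher-for-Passover, no egg — OK

A, C, E, F, G, I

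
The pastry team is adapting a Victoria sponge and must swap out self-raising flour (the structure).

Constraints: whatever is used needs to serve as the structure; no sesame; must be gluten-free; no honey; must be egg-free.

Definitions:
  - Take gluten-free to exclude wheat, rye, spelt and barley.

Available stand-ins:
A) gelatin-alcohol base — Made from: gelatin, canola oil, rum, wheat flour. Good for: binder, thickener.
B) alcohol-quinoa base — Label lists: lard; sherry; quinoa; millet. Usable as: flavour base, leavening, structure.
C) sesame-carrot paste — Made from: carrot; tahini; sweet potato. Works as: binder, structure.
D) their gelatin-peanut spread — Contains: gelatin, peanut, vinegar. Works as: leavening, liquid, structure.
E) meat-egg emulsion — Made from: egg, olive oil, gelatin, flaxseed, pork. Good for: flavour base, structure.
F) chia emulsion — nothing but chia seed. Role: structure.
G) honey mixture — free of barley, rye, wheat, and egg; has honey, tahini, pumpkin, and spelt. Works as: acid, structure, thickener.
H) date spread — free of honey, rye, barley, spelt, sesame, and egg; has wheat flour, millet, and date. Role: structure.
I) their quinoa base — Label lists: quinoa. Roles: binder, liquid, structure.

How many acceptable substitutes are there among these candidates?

4

A: not usable as a structure; has wheat flour, so not gluten-free — reject
B: sherry and lard etc. — none of it excluded — valid
C: has tahini, so not sesame-free — out
D: works as a structure, gluten-free, no egg — OK
E: has egg, so not egg-free — no
F: every rule checks out — keep
G: has spelt, so not gluten-free; has tahini, so not sesame-free (and 1 more) — no
H: has wheat flour, so not gluten-free — out
I: no egg, gluten-free — OK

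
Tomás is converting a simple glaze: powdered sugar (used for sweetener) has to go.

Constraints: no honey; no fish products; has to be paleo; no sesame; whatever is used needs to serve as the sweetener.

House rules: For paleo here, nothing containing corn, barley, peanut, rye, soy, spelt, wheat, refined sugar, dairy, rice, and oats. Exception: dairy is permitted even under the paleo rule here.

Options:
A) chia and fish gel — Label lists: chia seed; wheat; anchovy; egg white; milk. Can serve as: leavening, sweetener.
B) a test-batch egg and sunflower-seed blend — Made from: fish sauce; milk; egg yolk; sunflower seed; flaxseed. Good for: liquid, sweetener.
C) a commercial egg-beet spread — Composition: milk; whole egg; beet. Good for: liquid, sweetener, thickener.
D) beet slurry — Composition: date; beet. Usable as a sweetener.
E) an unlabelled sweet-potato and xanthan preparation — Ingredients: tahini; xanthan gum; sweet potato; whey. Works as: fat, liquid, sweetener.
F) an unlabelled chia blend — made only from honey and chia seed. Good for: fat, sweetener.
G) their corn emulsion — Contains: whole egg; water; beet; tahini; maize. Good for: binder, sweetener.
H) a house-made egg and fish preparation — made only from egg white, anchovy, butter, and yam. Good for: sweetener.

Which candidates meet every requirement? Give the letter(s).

A: has wheat, so not paleo; has anchovy, so not fish-free — no
B: has fish sauce, so not fish-free — out
C: dairy is permitted under the paleo carve-out; nothing else excluded — valid
D: only date and beet; none excluded — keep
E: has tahini, so not sesame-free — reject
F: has honey, so not honey-free — no
G: has maize, so not paleo; has tahini, so not sesame-free — out
H: has anchovy, so not fish-free — reject

C, D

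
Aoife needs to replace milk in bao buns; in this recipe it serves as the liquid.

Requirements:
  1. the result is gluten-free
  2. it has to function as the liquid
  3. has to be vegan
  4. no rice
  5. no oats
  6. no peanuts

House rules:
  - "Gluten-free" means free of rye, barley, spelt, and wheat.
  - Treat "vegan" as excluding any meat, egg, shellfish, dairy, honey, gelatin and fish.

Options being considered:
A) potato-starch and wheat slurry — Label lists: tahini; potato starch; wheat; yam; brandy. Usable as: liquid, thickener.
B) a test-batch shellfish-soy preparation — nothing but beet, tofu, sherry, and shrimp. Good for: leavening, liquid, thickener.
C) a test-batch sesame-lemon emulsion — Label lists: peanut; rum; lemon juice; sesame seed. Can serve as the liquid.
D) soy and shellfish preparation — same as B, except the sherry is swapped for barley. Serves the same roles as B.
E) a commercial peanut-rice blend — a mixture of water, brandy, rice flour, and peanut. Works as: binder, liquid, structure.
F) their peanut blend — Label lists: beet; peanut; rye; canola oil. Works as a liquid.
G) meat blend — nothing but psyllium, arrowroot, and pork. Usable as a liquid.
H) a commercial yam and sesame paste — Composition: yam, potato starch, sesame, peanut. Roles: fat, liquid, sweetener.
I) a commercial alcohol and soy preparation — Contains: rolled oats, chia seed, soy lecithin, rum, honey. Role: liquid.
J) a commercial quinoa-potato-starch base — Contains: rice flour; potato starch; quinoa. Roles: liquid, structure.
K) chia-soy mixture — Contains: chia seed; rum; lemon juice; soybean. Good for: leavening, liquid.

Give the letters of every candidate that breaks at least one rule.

A, B, C, D, E, F, G, H, I, J

A: has wheat, so not gluten-free — out
B: has shrimp, so not vegan — reject
C: has peanut, so not peanut-free — reject
D: has barley, so not gluten-free; has shrimp, so not vegan — no
E: has peanut, so not peanut-free; has rice flour, so not rice-free — reject
F: has rye, so not gluten-free; has peanut, so not peanut-free — no
G: has pork, so not vegan — no
H: has peanut, so not peanut-free — reject
I: has honey, so not vegan; has rolled oats, so not oat-free — no
J: has rice flour, so not rice-free — no
K: rum and soybean etc. — none of it excluded — OK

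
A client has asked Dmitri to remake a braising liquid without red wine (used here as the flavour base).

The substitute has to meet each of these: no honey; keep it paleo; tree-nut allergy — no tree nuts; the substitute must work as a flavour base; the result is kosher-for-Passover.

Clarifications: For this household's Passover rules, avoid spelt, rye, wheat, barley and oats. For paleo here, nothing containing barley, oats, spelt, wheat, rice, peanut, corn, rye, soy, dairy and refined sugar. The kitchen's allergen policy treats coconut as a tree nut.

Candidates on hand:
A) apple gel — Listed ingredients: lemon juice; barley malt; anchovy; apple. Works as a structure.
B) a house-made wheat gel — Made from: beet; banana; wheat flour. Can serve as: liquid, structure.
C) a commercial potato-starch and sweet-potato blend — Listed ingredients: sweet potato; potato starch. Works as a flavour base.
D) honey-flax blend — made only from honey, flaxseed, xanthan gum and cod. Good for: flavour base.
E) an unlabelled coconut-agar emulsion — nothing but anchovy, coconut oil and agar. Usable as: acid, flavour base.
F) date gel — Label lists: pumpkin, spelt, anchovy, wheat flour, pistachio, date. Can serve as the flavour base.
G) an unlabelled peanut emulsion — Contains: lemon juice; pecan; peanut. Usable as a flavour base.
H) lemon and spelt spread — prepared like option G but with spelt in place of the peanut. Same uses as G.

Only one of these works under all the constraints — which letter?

A: not usable as a flavour base; has barley malt, so not kosher-for-Passover (and 1 more) — out
B: not usable as a flavour base; has wheat flour, so not kosher-for-Passover (and 1 more) — reject
C: works as a flavour base, tree-nut-free, kosher-for-Passover — keep
D: has honey, so not honey-free — out
E: has coconut oil, so not tree-nut-free — out
F: has spelt, so not kosher-for-Passover; has spelt, so not paleo (and 1 more) — reject
G: has peanut, so not paleo; has pecan, so not tree-nut-free — out
H: has spelt, so not kosher-for-Passover; has spelt, so not paleo (and 1 more) — reject

C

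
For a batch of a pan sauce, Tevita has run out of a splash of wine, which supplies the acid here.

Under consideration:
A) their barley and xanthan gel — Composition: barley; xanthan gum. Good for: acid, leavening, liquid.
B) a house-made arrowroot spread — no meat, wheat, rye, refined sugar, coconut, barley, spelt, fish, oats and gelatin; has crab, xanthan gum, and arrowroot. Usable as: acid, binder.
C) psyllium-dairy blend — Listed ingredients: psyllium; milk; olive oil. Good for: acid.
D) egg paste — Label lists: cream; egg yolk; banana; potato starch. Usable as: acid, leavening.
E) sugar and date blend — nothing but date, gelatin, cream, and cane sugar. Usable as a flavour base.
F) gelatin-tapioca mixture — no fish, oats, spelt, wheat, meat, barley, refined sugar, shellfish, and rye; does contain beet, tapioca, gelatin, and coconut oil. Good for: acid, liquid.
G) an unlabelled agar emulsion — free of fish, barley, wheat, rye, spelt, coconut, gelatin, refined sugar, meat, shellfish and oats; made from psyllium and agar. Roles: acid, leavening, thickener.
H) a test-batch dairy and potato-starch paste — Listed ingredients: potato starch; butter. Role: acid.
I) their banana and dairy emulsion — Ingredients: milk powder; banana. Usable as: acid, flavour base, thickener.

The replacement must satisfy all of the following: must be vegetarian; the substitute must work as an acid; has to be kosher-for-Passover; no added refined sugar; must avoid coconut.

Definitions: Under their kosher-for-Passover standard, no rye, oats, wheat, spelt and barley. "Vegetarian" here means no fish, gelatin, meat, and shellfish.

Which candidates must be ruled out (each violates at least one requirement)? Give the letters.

A: has barley, so not kosher-for-Passover — reject
B: has crab, so not vegetarian — reject
C: nothing on the exclusion list — valid
D: cream and egg yolk etc. — none of it excluded — valid
E: not usable as an acid; has gelatin, so not vegetarian (and 1 more) — no
F: has gelatin, so not vegetarian; has coconut oil, so not coconut-free — no
G: nothing on the exclusion list — keep
H: all constraints satisfied — OK
I: all constraints satisfied — keep

A, B, E, F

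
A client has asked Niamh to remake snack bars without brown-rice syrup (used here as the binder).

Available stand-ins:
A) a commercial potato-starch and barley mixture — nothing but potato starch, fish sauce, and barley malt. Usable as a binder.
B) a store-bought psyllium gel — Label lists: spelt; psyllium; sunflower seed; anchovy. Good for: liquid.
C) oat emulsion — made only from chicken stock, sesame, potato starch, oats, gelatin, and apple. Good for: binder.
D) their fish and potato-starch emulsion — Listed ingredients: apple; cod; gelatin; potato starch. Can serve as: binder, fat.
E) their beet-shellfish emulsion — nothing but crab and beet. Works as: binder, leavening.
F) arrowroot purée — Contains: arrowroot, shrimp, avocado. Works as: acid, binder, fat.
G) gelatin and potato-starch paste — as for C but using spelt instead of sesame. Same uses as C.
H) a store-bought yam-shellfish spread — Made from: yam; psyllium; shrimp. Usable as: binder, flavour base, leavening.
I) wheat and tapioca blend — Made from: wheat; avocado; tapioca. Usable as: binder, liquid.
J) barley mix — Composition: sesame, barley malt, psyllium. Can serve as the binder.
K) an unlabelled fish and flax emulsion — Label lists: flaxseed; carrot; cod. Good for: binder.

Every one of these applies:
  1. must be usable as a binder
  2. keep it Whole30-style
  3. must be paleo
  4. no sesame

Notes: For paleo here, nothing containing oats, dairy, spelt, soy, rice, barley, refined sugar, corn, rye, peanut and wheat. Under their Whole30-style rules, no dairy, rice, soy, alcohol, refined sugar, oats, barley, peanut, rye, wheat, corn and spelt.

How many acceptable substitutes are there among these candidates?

5

A: has barley malt, so not paleo; has barley malt, so not Whole30-style — reject
B: not usable as a binder; has spelt, so not paleo (and 1 more) — reject
C: has oats, so not paleo; has oats, so not Whole30-style (and 1 more) — reject
D: no sesame, paleo — valid
E: works as a binder, no sesame, Whole30-style — keep
F: Whole30-style, paleo — valid
G: has oats, so not paleo; has oats, so not Whole30-style — out
H: nothing on the exclusion list — OK
I: has wheat, so not paleo; has wheat, so not Whole30-style — out
J: has barley malt, so not paleo; has barley malt, so not Whole30-style (and 1 more) — no
K: only cod, flaxseed and carrot; none excluded — valid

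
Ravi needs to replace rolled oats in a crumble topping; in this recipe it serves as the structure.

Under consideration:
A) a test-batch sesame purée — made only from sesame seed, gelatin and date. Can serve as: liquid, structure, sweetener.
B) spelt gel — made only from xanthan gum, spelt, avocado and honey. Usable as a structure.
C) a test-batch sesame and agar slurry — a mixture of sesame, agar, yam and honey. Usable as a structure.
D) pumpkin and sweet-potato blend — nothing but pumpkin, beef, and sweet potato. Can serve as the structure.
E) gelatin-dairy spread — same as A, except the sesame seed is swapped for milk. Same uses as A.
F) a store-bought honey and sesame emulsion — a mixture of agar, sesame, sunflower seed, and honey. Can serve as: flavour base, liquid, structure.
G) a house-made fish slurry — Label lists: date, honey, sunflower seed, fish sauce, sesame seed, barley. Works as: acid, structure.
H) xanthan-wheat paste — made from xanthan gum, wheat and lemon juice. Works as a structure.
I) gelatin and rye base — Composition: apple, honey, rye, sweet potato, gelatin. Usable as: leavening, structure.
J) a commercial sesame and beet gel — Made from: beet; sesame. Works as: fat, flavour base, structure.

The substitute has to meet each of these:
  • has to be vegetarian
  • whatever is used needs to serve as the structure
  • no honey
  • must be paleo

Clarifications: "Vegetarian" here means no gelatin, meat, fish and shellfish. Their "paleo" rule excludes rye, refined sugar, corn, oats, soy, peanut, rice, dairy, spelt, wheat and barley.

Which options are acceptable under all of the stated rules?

A: has gelatin, so not vegetarian — no
B: has spelt, so not paleo; has honey, so not honey-free — reject
C: has honey, so not honey-free — no
D: has beef, so not vegetarian — no
E: has gelatin, so not vegetarian; has milk, so not paleo — no
F: has honey, so not honey-free — reject
G: has fish sauce, so not vegetarian; has barley, so not paleo (and 1 more) — no
H: has wheat, so not paleo — reject
I: has gelatin, so not vegetarian; has rye, so not paleo (and 1 more) — reject
J: vegetarian, paleo — valid

J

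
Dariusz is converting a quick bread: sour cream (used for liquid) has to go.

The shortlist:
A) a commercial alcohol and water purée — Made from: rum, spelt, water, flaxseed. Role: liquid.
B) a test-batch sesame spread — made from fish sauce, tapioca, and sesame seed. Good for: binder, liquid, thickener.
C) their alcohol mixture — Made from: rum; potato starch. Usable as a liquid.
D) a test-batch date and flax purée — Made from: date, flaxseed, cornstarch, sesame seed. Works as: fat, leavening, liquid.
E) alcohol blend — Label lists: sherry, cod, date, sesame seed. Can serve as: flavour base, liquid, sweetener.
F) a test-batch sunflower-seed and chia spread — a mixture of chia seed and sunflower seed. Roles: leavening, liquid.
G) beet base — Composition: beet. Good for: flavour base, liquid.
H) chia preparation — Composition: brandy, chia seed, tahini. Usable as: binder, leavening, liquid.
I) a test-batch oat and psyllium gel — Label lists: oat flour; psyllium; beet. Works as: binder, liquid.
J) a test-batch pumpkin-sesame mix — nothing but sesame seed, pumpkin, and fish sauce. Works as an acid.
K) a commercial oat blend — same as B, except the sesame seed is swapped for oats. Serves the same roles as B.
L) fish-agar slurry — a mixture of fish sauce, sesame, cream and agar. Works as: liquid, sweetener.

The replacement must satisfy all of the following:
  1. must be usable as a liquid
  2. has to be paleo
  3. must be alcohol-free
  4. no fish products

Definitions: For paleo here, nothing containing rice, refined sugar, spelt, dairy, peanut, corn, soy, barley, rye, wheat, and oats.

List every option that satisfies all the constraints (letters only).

F, G

A: has spelt, so not paleo; has rum, so not alcohol-free — reject
B: has fish sauce, so not fish-free — reject
C: has rum, so not alcohol-free — out
D: has cornstarch, so not paleo — no
E: has cod, so not fish-free; has sherry, so not alcohol-free — out
F: only sunflower seed and chia seed; none excluded — keep
G: only beet; none excluded — keep
H: has brandy, so not alcohol-free — out
I: has oat flour, so not paleo — no
J: not usable as a liquid; has fish sauce, so not fish-free — reject
K: has oats, so not paleo; has fish sauce, so not fish-free — reject
L: has cream, so not paleo; has fish sauce, so not fish-free — out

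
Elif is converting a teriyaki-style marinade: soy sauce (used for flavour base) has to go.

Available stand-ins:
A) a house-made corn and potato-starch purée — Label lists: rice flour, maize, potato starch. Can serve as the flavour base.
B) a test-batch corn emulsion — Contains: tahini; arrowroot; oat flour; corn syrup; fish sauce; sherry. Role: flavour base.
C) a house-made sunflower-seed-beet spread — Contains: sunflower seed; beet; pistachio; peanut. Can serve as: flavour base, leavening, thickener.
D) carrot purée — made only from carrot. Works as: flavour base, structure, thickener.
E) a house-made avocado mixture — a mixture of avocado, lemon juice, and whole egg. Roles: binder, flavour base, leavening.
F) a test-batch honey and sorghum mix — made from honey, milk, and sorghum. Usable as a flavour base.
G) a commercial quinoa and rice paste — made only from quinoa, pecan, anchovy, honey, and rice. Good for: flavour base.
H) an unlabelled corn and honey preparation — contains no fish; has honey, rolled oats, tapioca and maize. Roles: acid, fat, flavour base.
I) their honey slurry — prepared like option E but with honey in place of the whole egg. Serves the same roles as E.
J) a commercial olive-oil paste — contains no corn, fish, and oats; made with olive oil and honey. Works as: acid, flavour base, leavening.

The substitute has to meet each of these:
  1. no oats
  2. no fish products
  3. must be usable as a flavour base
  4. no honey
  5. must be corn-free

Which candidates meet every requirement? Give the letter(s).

C, D, E

A: has maize, so not corn-free — no
B: has corn syrup, so not corn-free; has oat flour, so not oat-free (and 1 more) — no
C: peanut and pistachio etc. — none of it excluded — OK
D: works as a flavour base, no oats, no fish — valid
E: all constraints satisfied — valid
F: has honey, so not honey-free — reject
G: has honey, so not honey-free; has anchovy, so not fish-free — no
H: has maize, so not corn-free; has rolled oats, so not oat-free (and 1 more) — reject
I: has honey, so not honey-free — no
J: has honey, so not honey-free — no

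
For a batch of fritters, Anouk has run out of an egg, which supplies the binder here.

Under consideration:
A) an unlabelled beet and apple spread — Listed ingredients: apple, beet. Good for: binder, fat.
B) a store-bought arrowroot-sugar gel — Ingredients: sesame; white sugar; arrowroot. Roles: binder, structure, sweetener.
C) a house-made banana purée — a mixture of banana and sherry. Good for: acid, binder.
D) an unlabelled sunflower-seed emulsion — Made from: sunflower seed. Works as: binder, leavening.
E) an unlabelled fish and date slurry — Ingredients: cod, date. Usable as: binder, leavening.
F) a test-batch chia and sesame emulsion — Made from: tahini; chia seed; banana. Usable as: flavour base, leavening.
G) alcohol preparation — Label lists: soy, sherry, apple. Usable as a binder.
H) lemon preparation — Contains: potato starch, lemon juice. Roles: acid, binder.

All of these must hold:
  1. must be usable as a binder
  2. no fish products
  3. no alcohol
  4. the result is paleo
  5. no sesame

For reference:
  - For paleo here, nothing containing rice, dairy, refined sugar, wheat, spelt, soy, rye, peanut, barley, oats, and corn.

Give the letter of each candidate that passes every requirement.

A: every rule checks out — OK
B: has white sugar, so not paleo; has sesame, so not sesame-free — out
C: has sherry, so not alcohol-free — reject
D: no sesame, paleo — valid
E: has cod, so not fish-free — no
F: not usable as a binder; has tahini, so not sesame-free — reject
G: has soy, so not paleo; has sherry, so not alcohol-free — no
H: no sesame, no fish — valid

A, D, H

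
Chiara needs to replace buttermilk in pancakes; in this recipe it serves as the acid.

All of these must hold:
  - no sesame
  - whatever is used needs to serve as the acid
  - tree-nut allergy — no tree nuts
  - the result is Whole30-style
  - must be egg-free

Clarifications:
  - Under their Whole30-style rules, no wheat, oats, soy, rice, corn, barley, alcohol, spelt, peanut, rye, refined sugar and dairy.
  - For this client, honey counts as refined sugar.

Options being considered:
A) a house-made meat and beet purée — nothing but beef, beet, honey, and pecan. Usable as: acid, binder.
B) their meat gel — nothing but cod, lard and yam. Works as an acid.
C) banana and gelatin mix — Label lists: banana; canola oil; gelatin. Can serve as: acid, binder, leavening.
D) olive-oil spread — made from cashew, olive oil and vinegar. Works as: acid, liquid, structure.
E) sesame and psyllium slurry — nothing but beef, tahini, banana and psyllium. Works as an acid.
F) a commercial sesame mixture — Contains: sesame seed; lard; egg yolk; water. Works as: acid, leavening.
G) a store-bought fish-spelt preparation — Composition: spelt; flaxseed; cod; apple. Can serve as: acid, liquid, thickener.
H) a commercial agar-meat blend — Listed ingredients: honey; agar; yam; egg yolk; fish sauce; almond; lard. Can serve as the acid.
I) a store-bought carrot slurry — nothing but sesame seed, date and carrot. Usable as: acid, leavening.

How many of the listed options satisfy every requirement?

A: has honey, so not Whole30-style; has pecan, so not tree-nut-free — out
B: only cod, lard and yam; none excluded — valid
C: no sesame, Whole30-style — valid
D: has cashew, so not tree-nut-free — reject
E: has tahini, so not sesame-free — out
F: has sesame seed, so not sesame-free; has egg yolk, so not egg-free — reject
G: has spelt, so not Whole30-style — out
H: has honey, so not Whole30-style; has almond, so not tree-nut-free (and 1 more) — reject
I: has sesame seed, so not sesame-free — no

2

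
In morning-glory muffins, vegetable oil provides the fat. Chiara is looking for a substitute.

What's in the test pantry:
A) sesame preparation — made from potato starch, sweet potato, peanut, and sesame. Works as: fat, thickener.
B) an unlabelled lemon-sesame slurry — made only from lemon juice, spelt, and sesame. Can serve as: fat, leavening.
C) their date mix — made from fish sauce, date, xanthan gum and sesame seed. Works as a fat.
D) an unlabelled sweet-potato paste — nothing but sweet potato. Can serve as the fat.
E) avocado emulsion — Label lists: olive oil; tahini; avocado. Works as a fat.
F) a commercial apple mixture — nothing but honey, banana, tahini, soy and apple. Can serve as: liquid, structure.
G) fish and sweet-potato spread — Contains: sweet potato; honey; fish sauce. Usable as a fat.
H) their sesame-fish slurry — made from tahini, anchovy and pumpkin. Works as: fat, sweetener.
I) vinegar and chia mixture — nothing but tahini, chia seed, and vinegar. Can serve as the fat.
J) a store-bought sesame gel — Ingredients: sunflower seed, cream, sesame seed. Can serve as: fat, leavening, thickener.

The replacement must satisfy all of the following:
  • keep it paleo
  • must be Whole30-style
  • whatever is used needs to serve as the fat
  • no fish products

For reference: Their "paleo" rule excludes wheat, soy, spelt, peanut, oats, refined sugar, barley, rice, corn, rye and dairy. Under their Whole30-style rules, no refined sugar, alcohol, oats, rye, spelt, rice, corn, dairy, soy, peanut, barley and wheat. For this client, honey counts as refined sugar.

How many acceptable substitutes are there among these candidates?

A: has peanut, so not paleo; has peanut, so not Whole30-style — out
B: has spelt, so not paleo; has spelt, so not Whole30-style — out
C: has fish sauce, so not fish-free — no
D: only sweet potato; none excluded — valid
E: nothing on the exclusion list — OK
F: not usable as a fat; has honey, so not paleo (and 1 more) — reject
G: has honey, so not paleo; has honey, so not Whole30-style (and 1 more) — reject
H: has anchovy, so not fish-free — out
I: only tahini, vinegar, and chia seed; none excluded — keep
J: has cream, so not paleo; has cream, so not Whole30-style — reject

3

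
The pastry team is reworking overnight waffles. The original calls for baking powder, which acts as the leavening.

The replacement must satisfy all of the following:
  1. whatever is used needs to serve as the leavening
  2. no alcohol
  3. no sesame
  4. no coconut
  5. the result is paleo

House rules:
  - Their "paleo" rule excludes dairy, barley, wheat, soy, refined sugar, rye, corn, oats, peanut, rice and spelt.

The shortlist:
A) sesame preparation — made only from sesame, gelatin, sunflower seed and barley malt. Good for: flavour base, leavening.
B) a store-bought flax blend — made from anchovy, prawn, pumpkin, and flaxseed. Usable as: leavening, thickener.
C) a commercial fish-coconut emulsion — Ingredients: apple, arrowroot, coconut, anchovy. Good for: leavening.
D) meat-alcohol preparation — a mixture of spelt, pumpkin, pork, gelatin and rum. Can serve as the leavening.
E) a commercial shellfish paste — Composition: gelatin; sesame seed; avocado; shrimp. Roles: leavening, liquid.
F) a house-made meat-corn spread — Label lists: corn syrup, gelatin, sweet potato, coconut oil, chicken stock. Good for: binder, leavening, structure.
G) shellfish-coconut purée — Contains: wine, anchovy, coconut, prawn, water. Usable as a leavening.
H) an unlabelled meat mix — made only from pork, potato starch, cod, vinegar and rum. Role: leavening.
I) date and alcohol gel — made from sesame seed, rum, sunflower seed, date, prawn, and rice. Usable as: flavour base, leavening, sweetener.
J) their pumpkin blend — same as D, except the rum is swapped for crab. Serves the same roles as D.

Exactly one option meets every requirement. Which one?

B

A: has barley malt, so not paleo; has sesame, so not sesame-free — reject
B: no sesame, no alcohol — valid
C: has coconut, so not coconut-free — no
D: has spelt, so not paleo; has rum, so not alcohol-free — no
E: has sesame seed, so not sesame-free — out
F: has corn syrup, so not paleo; has coconut oil, so not coconut-free — no
G: has coconut, so not coconut-free; has wine, so not alcohol-free — reject
H: has rum, so not alcohol-free — no
I: has rice, so not paleo; has rum, so not alcohol-free (and 1 more) — reject
J: has spelt, so not paleo — out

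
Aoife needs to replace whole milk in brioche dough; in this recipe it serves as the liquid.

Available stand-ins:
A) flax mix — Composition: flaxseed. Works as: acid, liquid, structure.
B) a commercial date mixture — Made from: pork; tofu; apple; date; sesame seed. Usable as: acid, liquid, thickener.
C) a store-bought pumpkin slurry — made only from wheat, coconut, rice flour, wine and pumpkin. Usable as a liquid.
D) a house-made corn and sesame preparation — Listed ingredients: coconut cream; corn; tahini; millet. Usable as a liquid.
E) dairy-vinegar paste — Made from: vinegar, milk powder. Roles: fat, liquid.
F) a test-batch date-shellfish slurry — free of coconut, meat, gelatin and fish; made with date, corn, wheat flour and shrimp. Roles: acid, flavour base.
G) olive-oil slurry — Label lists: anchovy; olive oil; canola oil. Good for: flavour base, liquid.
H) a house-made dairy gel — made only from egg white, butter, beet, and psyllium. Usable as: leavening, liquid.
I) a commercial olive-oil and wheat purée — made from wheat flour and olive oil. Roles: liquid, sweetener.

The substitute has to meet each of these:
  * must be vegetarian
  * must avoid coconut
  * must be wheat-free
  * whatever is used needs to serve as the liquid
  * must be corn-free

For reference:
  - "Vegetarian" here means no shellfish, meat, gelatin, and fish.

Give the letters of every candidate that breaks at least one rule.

B, C, D, F, G, I

A: all constraints satisfied — valid
B: has pork, so not vegetarian — out
C: has wheat, so not wheat-free; has coconut, so not coconut-free — no
D: has coconut cream, so not coconut-free; has corn, so not corn-free — out
E: vegetarian, no wheat — OK
F: not usable as a liquid; has shrimp, so not vegetarian (and 2 more) — reject
G: has anchovy, so not vegetarian — out
H: nothing on the exclusion list — OK
I: has wheat flour, so not wheat-free — out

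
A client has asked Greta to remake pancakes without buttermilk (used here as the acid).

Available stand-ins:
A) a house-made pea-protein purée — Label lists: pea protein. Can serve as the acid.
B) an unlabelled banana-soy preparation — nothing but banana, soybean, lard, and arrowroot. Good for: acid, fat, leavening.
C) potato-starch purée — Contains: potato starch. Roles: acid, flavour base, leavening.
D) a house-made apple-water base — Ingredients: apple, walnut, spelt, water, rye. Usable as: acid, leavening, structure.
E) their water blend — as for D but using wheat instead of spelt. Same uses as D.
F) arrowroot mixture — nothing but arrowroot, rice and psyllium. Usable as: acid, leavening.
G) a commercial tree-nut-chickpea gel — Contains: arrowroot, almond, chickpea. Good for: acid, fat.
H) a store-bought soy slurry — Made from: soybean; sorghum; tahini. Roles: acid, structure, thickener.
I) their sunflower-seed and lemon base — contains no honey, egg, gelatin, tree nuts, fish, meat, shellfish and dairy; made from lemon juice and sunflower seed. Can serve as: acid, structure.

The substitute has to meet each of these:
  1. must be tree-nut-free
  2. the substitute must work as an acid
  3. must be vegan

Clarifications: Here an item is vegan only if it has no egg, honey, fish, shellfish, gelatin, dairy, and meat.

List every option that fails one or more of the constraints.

B, D, E, G

A: every rule checks out — OK
B: has lard, so not vegan — out
C: works as an acid, vegan, no tree nuts — keep
D: has walnut, so not tree-nut-free — no
E: has walnut, so not tree-nut-free — reject
F: only rice, psyllium, and arrowroot; none excluded — valid
G: has almond, so not tree-nut-free — reject
H: only tahini, soybean, and sorghum; none excluded — keep
I: no tree nuts, vegan — OK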